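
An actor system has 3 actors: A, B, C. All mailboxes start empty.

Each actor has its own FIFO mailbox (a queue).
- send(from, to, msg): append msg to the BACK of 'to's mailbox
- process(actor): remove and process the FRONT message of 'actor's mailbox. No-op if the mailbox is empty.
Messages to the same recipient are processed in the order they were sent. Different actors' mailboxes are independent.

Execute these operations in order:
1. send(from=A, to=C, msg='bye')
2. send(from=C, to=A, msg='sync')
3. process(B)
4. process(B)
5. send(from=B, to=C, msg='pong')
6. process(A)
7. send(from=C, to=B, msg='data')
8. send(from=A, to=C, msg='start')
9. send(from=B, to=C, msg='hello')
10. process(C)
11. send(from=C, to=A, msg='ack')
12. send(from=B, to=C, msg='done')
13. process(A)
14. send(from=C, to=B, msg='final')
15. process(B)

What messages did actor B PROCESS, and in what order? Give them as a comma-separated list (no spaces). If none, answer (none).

Answer: data

Derivation:
After 1 (send(from=A, to=C, msg='bye')): A:[] B:[] C:[bye]
After 2 (send(from=C, to=A, msg='sync')): A:[sync] B:[] C:[bye]
After 3 (process(B)): A:[sync] B:[] C:[bye]
After 4 (process(B)): A:[sync] B:[] C:[bye]
After 5 (send(from=B, to=C, msg='pong')): A:[sync] B:[] C:[bye,pong]
After 6 (process(A)): A:[] B:[] C:[bye,pong]
After 7 (send(from=C, to=B, msg='data')): A:[] B:[data] C:[bye,pong]
After 8 (send(from=A, to=C, msg='start')): A:[] B:[data] C:[bye,pong,start]
After 9 (send(from=B, to=C, msg='hello')): A:[] B:[data] C:[bye,pong,start,hello]
After 10 (process(C)): A:[] B:[data] C:[pong,start,hello]
After 11 (send(from=C, to=A, msg='ack')): A:[ack] B:[data] C:[pong,start,hello]
After 12 (send(from=B, to=C, msg='done')): A:[ack] B:[data] C:[pong,start,hello,done]
After 13 (process(A)): A:[] B:[data] C:[pong,start,hello,done]
After 14 (send(from=C, to=B, msg='final')): A:[] B:[data,final] C:[pong,start,hello,done]
After 15 (process(B)): A:[] B:[final] C:[pong,start,hello,done]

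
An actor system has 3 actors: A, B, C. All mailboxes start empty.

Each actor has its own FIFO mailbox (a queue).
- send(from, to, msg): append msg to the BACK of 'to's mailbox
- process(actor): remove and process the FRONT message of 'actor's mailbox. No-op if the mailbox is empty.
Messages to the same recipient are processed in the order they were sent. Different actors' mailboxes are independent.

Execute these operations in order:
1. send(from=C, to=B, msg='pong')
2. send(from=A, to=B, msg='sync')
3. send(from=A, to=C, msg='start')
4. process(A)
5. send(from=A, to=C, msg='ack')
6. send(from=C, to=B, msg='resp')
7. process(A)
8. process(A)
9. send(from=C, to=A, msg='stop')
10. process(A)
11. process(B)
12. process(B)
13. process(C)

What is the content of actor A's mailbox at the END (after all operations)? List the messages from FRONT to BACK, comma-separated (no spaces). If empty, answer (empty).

Answer: (empty)

Derivation:
After 1 (send(from=C, to=B, msg='pong')): A:[] B:[pong] C:[]
After 2 (send(from=A, to=B, msg='sync')): A:[] B:[pong,sync] C:[]
After 3 (send(from=A, to=C, msg='start')): A:[] B:[pong,sync] C:[start]
After 4 (process(A)): A:[] B:[pong,sync] C:[start]
After 5 (send(from=A, to=C, msg='ack')): A:[] B:[pong,sync] C:[start,ack]
After 6 (send(from=C, to=B, msg='resp')): A:[] B:[pong,sync,resp] C:[start,ack]
After 7 (process(A)): A:[] B:[pong,sync,resp] C:[start,ack]
After 8 (process(A)): A:[] B:[pong,sync,resp] C:[start,ack]
After 9 (send(from=C, to=A, msg='stop')): A:[stop] B:[pong,sync,resp] C:[start,ack]
After 10 (process(A)): A:[] B:[pong,sync,resp] C:[start,ack]
After 11 (process(B)): A:[] B:[sync,resp] C:[start,ack]
After 12 (process(B)): A:[] B:[resp] C:[start,ack]
After 13 (process(C)): A:[] B:[resp] C:[ack]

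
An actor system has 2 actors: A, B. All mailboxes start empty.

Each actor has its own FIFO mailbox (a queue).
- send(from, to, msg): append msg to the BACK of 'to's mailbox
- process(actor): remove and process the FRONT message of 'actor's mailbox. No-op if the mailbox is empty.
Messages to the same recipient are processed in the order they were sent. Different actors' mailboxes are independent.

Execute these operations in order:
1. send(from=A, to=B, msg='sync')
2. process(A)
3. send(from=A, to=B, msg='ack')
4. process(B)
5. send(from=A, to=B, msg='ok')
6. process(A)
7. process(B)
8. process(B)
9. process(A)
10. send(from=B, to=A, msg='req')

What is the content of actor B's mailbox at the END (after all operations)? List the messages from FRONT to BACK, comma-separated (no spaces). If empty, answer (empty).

After 1 (send(from=A, to=B, msg='sync')): A:[] B:[sync]
After 2 (process(A)): A:[] B:[sync]
After 3 (send(from=A, to=B, msg='ack')): A:[] B:[sync,ack]
After 4 (process(B)): A:[] B:[ack]
After 5 (send(from=A, to=B, msg='ok')): A:[] B:[ack,ok]
After 6 (process(A)): A:[] B:[ack,ok]
After 7 (process(B)): A:[] B:[ok]
After 8 (process(B)): A:[] B:[]
After 9 (process(A)): A:[] B:[]
After 10 (send(from=B, to=A, msg='req')): A:[req] B:[]

Answer: (empty)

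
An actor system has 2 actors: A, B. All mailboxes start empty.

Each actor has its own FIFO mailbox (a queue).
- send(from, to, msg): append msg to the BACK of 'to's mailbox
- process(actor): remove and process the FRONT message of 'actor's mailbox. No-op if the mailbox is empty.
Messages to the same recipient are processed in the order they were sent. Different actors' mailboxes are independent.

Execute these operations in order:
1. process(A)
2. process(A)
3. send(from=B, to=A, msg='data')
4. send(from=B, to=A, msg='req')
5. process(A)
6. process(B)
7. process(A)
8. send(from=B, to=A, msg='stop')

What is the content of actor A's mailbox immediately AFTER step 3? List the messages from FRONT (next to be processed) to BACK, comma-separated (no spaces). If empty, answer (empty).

After 1 (process(A)): A:[] B:[]
After 2 (process(A)): A:[] B:[]
After 3 (send(from=B, to=A, msg='data')): A:[data] B:[]

data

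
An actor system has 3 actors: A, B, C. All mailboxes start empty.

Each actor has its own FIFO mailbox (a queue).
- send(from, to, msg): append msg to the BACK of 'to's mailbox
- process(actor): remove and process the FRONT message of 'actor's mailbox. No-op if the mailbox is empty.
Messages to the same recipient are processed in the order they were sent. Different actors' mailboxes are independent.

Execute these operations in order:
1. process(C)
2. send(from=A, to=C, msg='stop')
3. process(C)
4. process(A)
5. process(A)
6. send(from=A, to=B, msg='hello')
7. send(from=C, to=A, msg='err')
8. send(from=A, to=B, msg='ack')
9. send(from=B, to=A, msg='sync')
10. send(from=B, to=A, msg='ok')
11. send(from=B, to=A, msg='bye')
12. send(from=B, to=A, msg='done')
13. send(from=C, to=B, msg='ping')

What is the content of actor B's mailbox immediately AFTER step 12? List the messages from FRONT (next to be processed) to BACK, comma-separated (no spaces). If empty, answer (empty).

After 1 (process(C)): A:[] B:[] C:[]
After 2 (send(from=A, to=C, msg='stop')): A:[] B:[] C:[stop]
After 3 (process(C)): A:[] B:[] C:[]
After 4 (process(A)): A:[] B:[] C:[]
After 5 (process(A)): A:[] B:[] C:[]
After 6 (send(from=A, to=B, msg='hello')): A:[] B:[hello] C:[]
After 7 (send(from=C, to=A, msg='err')): A:[err] B:[hello] C:[]
After 8 (send(from=A, to=B, msg='ack')): A:[err] B:[hello,ack] C:[]
After 9 (send(from=B, to=A, msg='sync')): A:[err,sync] B:[hello,ack] C:[]
After 10 (send(from=B, to=A, msg='ok')): A:[err,sync,ok] B:[hello,ack] C:[]
After 11 (send(from=B, to=A, msg='bye')): A:[err,sync,ok,bye] B:[hello,ack] C:[]
After 12 (send(from=B, to=A, msg='done')): A:[err,sync,ok,bye,done] B:[hello,ack] C:[]

hello,ack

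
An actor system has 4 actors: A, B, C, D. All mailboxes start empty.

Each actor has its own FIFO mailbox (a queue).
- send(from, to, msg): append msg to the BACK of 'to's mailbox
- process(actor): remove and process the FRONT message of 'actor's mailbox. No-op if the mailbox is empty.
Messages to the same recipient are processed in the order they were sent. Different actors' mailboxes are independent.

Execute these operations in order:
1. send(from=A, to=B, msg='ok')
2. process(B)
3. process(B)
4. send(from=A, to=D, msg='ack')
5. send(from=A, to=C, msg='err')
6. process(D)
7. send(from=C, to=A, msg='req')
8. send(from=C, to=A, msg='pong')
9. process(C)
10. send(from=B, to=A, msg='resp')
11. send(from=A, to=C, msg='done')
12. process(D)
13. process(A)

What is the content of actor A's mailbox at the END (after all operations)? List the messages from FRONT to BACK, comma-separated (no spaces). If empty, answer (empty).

After 1 (send(from=A, to=B, msg='ok')): A:[] B:[ok] C:[] D:[]
After 2 (process(B)): A:[] B:[] C:[] D:[]
After 3 (process(B)): A:[] B:[] C:[] D:[]
After 4 (send(from=A, to=D, msg='ack')): A:[] B:[] C:[] D:[ack]
After 5 (send(from=A, to=C, msg='err')): A:[] B:[] C:[err] D:[ack]
After 6 (process(D)): A:[] B:[] C:[err] D:[]
After 7 (send(from=C, to=A, msg='req')): A:[req] B:[] C:[err] D:[]
After 8 (send(from=C, to=A, msg='pong')): A:[req,pong] B:[] C:[err] D:[]
After 9 (process(C)): A:[req,pong] B:[] C:[] D:[]
After 10 (send(from=B, to=A, msg='resp')): A:[req,pong,resp] B:[] C:[] D:[]
After 11 (send(from=A, to=C, msg='done')): A:[req,pong,resp] B:[] C:[done] D:[]
After 12 (process(D)): A:[req,pong,resp] B:[] C:[done] D:[]
After 13 (process(A)): A:[pong,resp] B:[] C:[done] D:[]

Answer: pong,resp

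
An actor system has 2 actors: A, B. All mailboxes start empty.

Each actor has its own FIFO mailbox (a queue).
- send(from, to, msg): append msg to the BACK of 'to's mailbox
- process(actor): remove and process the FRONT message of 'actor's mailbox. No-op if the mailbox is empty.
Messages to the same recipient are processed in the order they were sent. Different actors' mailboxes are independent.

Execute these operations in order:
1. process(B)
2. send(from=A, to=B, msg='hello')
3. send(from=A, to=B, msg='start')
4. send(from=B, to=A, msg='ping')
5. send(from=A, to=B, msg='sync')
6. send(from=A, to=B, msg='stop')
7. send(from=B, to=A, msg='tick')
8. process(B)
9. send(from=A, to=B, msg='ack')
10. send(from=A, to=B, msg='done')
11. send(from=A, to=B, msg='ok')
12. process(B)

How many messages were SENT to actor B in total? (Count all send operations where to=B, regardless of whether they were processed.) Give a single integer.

After 1 (process(B)): A:[] B:[]
After 2 (send(from=A, to=B, msg='hello')): A:[] B:[hello]
After 3 (send(from=A, to=B, msg='start')): A:[] B:[hello,start]
After 4 (send(from=B, to=A, msg='ping')): A:[ping] B:[hello,start]
After 5 (send(from=A, to=B, msg='sync')): A:[ping] B:[hello,start,sync]
After 6 (send(from=A, to=B, msg='stop')): A:[ping] B:[hello,start,sync,stop]
After 7 (send(from=B, to=A, msg='tick')): A:[ping,tick] B:[hello,start,sync,stop]
After 8 (process(B)): A:[ping,tick] B:[start,sync,stop]
After 9 (send(from=A, to=B, msg='ack')): A:[ping,tick] B:[start,sync,stop,ack]
After 10 (send(from=A, to=B, msg='done')): A:[ping,tick] B:[start,sync,stop,ack,done]
After 11 (send(from=A, to=B, msg='ok')): A:[ping,tick] B:[start,sync,stop,ack,done,ok]
After 12 (process(B)): A:[ping,tick] B:[sync,stop,ack,done,ok]

Answer: 7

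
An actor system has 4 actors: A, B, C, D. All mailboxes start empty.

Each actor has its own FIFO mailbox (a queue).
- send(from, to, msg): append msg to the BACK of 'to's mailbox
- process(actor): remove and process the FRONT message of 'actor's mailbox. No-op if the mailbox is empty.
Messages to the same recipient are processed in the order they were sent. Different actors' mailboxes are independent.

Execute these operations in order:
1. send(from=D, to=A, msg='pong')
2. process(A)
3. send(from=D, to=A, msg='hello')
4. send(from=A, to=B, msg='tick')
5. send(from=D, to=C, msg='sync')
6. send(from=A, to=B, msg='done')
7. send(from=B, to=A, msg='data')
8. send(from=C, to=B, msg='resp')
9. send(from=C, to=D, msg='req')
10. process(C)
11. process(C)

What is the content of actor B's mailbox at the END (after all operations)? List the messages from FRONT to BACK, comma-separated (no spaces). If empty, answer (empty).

After 1 (send(from=D, to=A, msg='pong')): A:[pong] B:[] C:[] D:[]
After 2 (process(A)): A:[] B:[] C:[] D:[]
After 3 (send(from=D, to=A, msg='hello')): A:[hello] B:[] C:[] D:[]
After 4 (send(from=A, to=B, msg='tick')): A:[hello] B:[tick] C:[] D:[]
After 5 (send(from=D, to=C, msg='sync')): A:[hello] B:[tick] C:[sync] D:[]
After 6 (send(from=A, to=B, msg='done')): A:[hello] B:[tick,done] C:[sync] D:[]
After 7 (send(from=B, to=A, msg='data')): A:[hello,data] B:[tick,done] C:[sync] D:[]
After 8 (send(from=C, to=B, msg='resp')): A:[hello,data] B:[tick,done,resp] C:[sync] D:[]
After 9 (send(from=C, to=D, msg='req')): A:[hello,data] B:[tick,done,resp] C:[sync] D:[req]
After 10 (process(C)): A:[hello,data] B:[tick,done,resp] C:[] D:[req]
After 11 (process(C)): A:[hello,data] B:[tick,done,resp] C:[] D:[req]

Answer: tick,done,resp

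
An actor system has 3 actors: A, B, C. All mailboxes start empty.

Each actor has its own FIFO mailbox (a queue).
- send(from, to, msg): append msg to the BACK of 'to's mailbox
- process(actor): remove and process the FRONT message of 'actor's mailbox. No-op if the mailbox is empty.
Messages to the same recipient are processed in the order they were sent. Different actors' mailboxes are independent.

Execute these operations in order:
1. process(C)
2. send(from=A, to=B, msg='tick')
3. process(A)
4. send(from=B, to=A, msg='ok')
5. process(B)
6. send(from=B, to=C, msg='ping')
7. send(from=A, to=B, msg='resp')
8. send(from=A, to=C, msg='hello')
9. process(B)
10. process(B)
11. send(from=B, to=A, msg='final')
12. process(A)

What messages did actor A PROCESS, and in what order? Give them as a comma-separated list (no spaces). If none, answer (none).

Answer: ok

Derivation:
After 1 (process(C)): A:[] B:[] C:[]
After 2 (send(from=A, to=B, msg='tick')): A:[] B:[tick] C:[]
After 3 (process(A)): A:[] B:[tick] C:[]
After 4 (send(from=B, to=A, msg='ok')): A:[ok] B:[tick] C:[]
After 5 (process(B)): A:[ok] B:[] C:[]
After 6 (send(from=B, to=C, msg='ping')): A:[ok] B:[] C:[ping]
After 7 (send(from=A, to=B, msg='resp')): A:[ok] B:[resp] C:[ping]
After 8 (send(from=A, to=C, msg='hello')): A:[ok] B:[resp] C:[ping,hello]
After 9 (process(B)): A:[ok] B:[] C:[ping,hello]
After 10 (process(B)): A:[ok] B:[] C:[ping,hello]
After 11 (send(from=B, to=A, msg='final')): A:[ok,final] B:[] C:[ping,hello]
After 12 (process(A)): A:[final] B:[] C:[ping,hello]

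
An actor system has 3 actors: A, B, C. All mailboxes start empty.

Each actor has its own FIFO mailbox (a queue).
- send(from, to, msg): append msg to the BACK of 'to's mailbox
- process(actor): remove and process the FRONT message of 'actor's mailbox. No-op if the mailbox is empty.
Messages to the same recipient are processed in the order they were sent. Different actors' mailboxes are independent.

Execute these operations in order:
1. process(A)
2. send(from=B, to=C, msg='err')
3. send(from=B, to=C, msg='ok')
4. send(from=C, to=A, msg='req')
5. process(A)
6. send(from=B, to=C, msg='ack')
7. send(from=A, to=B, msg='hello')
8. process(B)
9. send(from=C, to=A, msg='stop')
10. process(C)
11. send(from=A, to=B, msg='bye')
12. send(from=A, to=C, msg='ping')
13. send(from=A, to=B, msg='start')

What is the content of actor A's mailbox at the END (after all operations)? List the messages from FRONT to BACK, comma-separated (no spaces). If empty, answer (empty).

Answer: stop

Derivation:
After 1 (process(A)): A:[] B:[] C:[]
After 2 (send(from=B, to=C, msg='err')): A:[] B:[] C:[err]
After 3 (send(from=B, to=C, msg='ok')): A:[] B:[] C:[err,ok]
After 4 (send(from=C, to=A, msg='req')): A:[req] B:[] C:[err,ok]
After 5 (process(A)): A:[] B:[] C:[err,ok]
After 6 (send(from=B, to=C, msg='ack')): A:[] B:[] C:[err,ok,ack]
After 7 (send(from=A, to=B, msg='hello')): A:[] B:[hello] C:[err,ok,ack]
After 8 (process(B)): A:[] B:[] C:[err,ok,ack]
After 9 (send(from=C, to=A, msg='stop')): A:[stop] B:[] C:[err,ok,ack]
After 10 (process(C)): A:[stop] B:[] C:[ok,ack]
After 11 (send(from=A, to=B, msg='bye')): A:[stop] B:[bye] C:[ok,ack]
After 12 (send(from=A, to=C, msg='ping')): A:[stop] B:[bye] C:[ok,ack,ping]
After 13 (send(from=A, to=B, msg='start')): A:[stop] B:[bye,start] C:[ok,ack,ping]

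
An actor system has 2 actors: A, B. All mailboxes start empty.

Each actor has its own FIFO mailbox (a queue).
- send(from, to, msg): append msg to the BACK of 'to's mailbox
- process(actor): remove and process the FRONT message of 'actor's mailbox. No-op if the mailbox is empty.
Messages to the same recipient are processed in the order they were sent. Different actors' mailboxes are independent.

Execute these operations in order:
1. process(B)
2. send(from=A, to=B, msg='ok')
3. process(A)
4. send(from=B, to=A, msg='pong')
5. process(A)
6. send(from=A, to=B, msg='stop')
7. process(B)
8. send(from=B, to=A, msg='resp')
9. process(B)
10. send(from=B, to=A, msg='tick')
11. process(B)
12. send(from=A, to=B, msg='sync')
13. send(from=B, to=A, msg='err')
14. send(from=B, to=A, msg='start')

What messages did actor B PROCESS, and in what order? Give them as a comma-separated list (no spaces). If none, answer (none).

Answer: ok,stop

Derivation:
After 1 (process(B)): A:[] B:[]
After 2 (send(from=A, to=B, msg='ok')): A:[] B:[ok]
After 3 (process(A)): A:[] B:[ok]
After 4 (send(from=B, to=A, msg='pong')): A:[pong] B:[ok]
After 5 (process(A)): A:[] B:[ok]
After 6 (send(from=A, to=B, msg='stop')): A:[] B:[ok,stop]
After 7 (process(B)): A:[] B:[stop]
After 8 (send(from=B, to=A, msg='resp')): A:[resp] B:[stop]
After 9 (process(B)): A:[resp] B:[]
After 10 (send(from=B, to=A, msg='tick')): A:[resp,tick] B:[]
After 11 (process(B)): A:[resp,tick] B:[]
After 12 (send(from=A, to=B, msg='sync')): A:[resp,tick] B:[sync]
After 13 (send(from=B, to=A, msg='err')): A:[resp,tick,err] B:[sync]
After 14 (send(from=B, to=A, msg='start')): A:[resp,tick,err,start] B:[sync]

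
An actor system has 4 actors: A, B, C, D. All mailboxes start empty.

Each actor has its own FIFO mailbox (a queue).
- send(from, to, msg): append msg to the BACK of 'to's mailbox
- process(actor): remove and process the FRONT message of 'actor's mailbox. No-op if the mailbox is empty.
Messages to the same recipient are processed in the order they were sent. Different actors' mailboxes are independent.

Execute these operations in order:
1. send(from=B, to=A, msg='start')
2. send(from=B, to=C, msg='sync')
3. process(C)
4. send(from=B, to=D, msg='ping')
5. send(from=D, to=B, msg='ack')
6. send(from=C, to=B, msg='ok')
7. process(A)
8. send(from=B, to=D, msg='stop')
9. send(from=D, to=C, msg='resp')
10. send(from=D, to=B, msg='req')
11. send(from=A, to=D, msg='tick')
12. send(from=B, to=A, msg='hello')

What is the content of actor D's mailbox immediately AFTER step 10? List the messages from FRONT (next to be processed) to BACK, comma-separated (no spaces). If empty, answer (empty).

After 1 (send(from=B, to=A, msg='start')): A:[start] B:[] C:[] D:[]
After 2 (send(from=B, to=C, msg='sync')): A:[start] B:[] C:[sync] D:[]
After 3 (process(C)): A:[start] B:[] C:[] D:[]
After 4 (send(from=B, to=D, msg='ping')): A:[start] B:[] C:[] D:[ping]
After 5 (send(from=D, to=B, msg='ack')): A:[start] B:[ack] C:[] D:[ping]
After 6 (send(from=C, to=B, msg='ok')): A:[start] B:[ack,ok] C:[] D:[ping]
After 7 (process(A)): A:[] B:[ack,ok] C:[] D:[ping]
After 8 (send(from=B, to=D, msg='stop')): A:[] B:[ack,ok] C:[] D:[ping,stop]
After 9 (send(from=D, to=C, msg='resp')): A:[] B:[ack,ok] C:[resp] D:[ping,stop]
After 10 (send(from=D, to=B, msg='req')): A:[] B:[ack,ok,req] C:[resp] D:[ping,stop]

ping,stop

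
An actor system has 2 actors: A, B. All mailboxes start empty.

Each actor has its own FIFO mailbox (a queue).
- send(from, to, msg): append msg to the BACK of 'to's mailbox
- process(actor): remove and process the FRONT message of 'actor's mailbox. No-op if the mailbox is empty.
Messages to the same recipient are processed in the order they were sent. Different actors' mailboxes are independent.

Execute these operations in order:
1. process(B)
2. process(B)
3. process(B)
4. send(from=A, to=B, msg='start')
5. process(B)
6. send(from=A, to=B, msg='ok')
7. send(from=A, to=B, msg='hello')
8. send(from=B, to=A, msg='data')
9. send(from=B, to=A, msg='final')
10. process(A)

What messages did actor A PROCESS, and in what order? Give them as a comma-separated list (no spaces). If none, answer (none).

Answer: data

Derivation:
After 1 (process(B)): A:[] B:[]
After 2 (process(B)): A:[] B:[]
After 3 (process(B)): A:[] B:[]
After 4 (send(from=A, to=B, msg='start')): A:[] B:[start]
After 5 (process(B)): A:[] B:[]
After 6 (send(from=A, to=B, msg='ok')): A:[] B:[ok]
After 7 (send(from=A, to=B, msg='hello')): A:[] B:[ok,hello]
After 8 (send(from=B, to=A, msg='data')): A:[data] B:[ok,hello]
After 9 (send(from=B, to=A, msg='final')): A:[data,final] B:[ok,hello]
After 10 (process(A)): A:[final] B:[ok,hello]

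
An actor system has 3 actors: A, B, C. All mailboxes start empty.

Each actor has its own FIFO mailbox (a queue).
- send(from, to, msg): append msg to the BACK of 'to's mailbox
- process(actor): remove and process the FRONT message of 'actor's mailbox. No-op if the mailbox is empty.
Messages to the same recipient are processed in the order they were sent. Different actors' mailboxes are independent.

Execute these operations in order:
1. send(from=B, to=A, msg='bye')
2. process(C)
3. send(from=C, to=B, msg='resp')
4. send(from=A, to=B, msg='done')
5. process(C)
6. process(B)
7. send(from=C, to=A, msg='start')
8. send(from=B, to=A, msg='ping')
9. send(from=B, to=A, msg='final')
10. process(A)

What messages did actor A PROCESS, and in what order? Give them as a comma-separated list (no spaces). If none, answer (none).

Answer: bye

Derivation:
After 1 (send(from=B, to=A, msg='bye')): A:[bye] B:[] C:[]
After 2 (process(C)): A:[bye] B:[] C:[]
After 3 (send(from=C, to=B, msg='resp')): A:[bye] B:[resp] C:[]
After 4 (send(from=A, to=B, msg='done')): A:[bye] B:[resp,done] C:[]
After 5 (process(C)): A:[bye] B:[resp,done] C:[]
After 6 (process(B)): A:[bye] B:[done] C:[]
After 7 (send(from=C, to=A, msg='start')): A:[bye,start] B:[done] C:[]
After 8 (send(from=B, to=A, msg='ping')): A:[bye,start,ping] B:[done] C:[]
After 9 (send(from=B, to=A, msg='final')): A:[bye,start,ping,final] B:[done] C:[]
After 10 (process(A)): A:[start,ping,final] B:[done] C:[]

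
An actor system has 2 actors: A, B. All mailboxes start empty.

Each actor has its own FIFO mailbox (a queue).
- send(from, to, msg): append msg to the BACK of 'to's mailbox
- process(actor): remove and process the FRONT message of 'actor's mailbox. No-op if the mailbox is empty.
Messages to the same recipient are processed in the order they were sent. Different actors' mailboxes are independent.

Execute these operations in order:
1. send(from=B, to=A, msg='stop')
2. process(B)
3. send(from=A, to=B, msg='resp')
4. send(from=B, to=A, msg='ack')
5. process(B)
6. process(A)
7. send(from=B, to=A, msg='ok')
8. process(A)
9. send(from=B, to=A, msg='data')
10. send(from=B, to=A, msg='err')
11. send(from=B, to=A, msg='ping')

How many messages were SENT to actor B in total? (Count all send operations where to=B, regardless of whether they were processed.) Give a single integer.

After 1 (send(from=B, to=A, msg='stop')): A:[stop] B:[]
After 2 (process(B)): A:[stop] B:[]
After 3 (send(from=A, to=B, msg='resp')): A:[stop] B:[resp]
After 4 (send(from=B, to=A, msg='ack')): A:[stop,ack] B:[resp]
After 5 (process(B)): A:[stop,ack] B:[]
After 6 (process(A)): A:[ack] B:[]
After 7 (send(from=B, to=A, msg='ok')): A:[ack,ok] B:[]
After 8 (process(A)): A:[ok] B:[]
After 9 (send(from=B, to=A, msg='data')): A:[ok,data] B:[]
After 10 (send(from=B, to=A, msg='err')): A:[ok,data,err] B:[]
After 11 (send(from=B, to=A, msg='ping')): A:[ok,data,err,ping] B:[]

Answer: 1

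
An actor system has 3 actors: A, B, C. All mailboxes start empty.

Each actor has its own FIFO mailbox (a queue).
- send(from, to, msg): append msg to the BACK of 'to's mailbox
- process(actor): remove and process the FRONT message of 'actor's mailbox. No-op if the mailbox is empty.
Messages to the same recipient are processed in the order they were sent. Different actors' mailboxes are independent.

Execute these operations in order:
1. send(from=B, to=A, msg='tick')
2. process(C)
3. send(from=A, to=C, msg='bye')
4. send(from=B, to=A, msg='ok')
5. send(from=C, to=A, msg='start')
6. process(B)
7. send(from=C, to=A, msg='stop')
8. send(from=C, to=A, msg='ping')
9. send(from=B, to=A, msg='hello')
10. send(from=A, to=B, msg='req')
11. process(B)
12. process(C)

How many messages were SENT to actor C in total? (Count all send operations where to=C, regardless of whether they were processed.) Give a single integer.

Answer: 1

Derivation:
After 1 (send(from=B, to=A, msg='tick')): A:[tick] B:[] C:[]
After 2 (process(C)): A:[tick] B:[] C:[]
After 3 (send(from=A, to=C, msg='bye')): A:[tick] B:[] C:[bye]
After 4 (send(from=B, to=A, msg='ok')): A:[tick,ok] B:[] C:[bye]
After 5 (send(from=C, to=A, msg='start')): A:[tick,ok,start] B:[] C:[bye]
After 6 (process(B)): A:[tick,ok,start] B:[] C:[bye]
After 7 (send(from=C, to=A, msg='stop')): A:[tick,ok,start,stop] B:[] C:[bye]
After 8 (send(from=C, to=A, msg='ping')): A:[tick,ok,start,stop,ping] B:[] C:[bye]
After 9 (send(from=B, to=A, msg='hello')): A:[tick,ok,start,stop,ping,hello] B:[] C:[bye]
After 10 (send(from=A, to=B, msg='req')): A:[tick,ok,start,stop,ping,hello] B:[req] C:[bye]
After 11 (process(B)): A:[tick,ok,start,stop,ping,hello] B:[] C:[bye]
After 12 (process(C)): A:[tick,ok,start,stop,ping,hello] B:[] C:[]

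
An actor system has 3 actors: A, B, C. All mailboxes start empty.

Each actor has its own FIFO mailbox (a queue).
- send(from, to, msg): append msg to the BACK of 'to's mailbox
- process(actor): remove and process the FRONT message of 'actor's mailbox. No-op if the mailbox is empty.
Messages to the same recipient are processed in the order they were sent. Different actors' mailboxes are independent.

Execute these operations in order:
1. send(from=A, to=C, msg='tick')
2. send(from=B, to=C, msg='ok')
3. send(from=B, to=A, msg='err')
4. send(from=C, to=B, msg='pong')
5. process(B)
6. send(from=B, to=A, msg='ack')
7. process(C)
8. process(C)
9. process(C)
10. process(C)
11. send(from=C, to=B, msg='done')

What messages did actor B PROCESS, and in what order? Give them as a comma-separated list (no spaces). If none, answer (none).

Answer: pong

Derivation:
After 1 (send(from=A, to=C, msg='tick')): A:[] B:[] C:[tick]
After 2 (send(from=B, to=C, msg='ok')): A:[] B:[] C:[tick,ok]
After 3 (send(from=B, to=A, msg='err')): A:[err] B:[] C:[tick,ok]
After 4 (send(from=C, to=B, msg='pong')): A:[err] B:[pong] C:[tick,ok]
After 5 (process(B)): A:[err] B:[] C:[tick,ok]
After 6 (send(from=B, to=A, msg='ack')): A:[err,ack] B:[] C:[tick,ok]
After 7 (process(C)): A:[err,ack] B:[] C:[ok]
After 8 (process(C)): A:[err,ack] B:[] C:[]
After 9 (process(C)): A:[err,ack] B:[] C:[]
After 10 (process(C)): A:[err,ack] B:[] C:[]
After 11 (send(from=C, to=B, msg='done')): A:[err,ack] B:[done] C:[]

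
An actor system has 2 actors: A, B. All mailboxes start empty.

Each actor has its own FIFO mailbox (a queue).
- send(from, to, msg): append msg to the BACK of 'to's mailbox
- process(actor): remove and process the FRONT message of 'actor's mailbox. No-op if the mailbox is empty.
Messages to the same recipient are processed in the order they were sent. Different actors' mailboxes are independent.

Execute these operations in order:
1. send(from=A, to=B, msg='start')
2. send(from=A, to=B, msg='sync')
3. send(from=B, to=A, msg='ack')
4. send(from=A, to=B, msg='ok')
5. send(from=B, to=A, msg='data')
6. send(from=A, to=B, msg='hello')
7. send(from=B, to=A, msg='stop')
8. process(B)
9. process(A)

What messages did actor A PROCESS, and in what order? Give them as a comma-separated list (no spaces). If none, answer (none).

After 1 (send(from=A, to=B, msg='start')): A:[] B:[start]
After 2 (send(from=A, to=B, msg='sync')): A:[] B:[start,sync]
After 3 (send(from=B, to=A, msg='ack')): A:[ack] B:[start,sync]
After 4 (send(from=A, to=B, msg='ok')): A:[ack] B:[start,sync,ok]
After 5 (send(from=B, to=A, msg='data')): A:[ack,data] B:[start,sync,ok]
After 6 (send(from=A, to=B, msg='hello')): A:[ack,data] B:[start,sync,ok,hello]
After 7 (send(from=B, to=A, msg='stop')): A:[ack,data,stop] B:[start,sync,ok,hello]
After 8 (process(B)): A:[ack,data,stop] B:[sync,ok,hello]
After 9 (process(A)): A:[data,stop] B:[sync,ok,hello]

Answer: ack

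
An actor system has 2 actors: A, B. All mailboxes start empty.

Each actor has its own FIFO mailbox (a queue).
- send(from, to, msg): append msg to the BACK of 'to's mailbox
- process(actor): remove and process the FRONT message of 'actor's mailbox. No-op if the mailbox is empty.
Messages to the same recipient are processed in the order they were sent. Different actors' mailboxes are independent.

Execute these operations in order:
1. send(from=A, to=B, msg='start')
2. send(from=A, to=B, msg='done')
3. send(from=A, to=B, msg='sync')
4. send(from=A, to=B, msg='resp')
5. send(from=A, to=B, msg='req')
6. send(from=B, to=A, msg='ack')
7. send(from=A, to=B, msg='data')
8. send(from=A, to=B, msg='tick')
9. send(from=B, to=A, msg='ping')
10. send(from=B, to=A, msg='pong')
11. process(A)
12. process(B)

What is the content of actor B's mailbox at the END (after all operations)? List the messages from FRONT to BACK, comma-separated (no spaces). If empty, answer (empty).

Answer: done,sync,resp,req,data,tick

Derivation:
After 1 (send(from=A, to=B, msg='start')): A:[] B:[start]
After 2 (send(from=A, to=B, msg='done')): A:[] B:[start,done]
After 3 (send(from=A, to=B, msg='sync')): A:[] B:[start,done,sync]
After 4 (send(from=A, to=B, msg='resp')): A:[] B:[start,done,sync,resp]
After 5 (send(from=A, to=B, msg='req')): A:[] B:[start,done,sync,resp,req]
After 6 (send(from=B, to=A, msg='ack')): A:[ack] B:[start,done,sync,resp,req]
After 7 (send(from=A, to=B, msg='data')): A:[ack] B:[start,done,sync,resp,req,data]
After 8 (send(from=A, to=B, msg='tick')): A:[ack] B:[start,done,sync,resp,req,data,tick]
After 9 (send(from=B, to=A, msg='ping')): A:[ack,ping] B:[start,done,sync,resp,req,data,tick]
After 10 (send(from=B, to=A, msg='pong')): A:[ack,ping,pong] B:[start,done,sync,resp,req,data,tick]
After 11 (process(A)): A:[ping,pong] B:[start,done,sync,resp,req,data,tick]
After 12 (process(B)): A:[ping,pong] B:[done,sync,resp,req,data,tick]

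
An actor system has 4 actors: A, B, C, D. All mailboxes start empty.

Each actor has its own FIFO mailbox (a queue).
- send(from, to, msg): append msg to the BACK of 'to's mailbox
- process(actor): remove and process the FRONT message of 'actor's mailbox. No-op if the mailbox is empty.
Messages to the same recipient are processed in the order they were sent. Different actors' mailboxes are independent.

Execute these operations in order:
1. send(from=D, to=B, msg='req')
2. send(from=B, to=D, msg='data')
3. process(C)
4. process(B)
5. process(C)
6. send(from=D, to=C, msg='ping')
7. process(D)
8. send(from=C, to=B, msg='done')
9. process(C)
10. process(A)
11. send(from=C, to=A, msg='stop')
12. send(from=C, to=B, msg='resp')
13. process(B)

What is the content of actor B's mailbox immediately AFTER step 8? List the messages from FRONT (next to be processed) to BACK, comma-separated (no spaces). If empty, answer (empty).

After 1 (send(from=D, to=B, msg='req')): A:[] B:[req] C:[] D:[]
After 2 (send(from=B, to=D, msg='data')): A:[] B:[req] C:[] D:[data]
After 3 (process(C)): A:[] B:[req] C:[] D:[data]
After 4 (process(B)): A:[] B:[] C:[] D:[data]
After 5 (process(C)): A:[] B:[] C:[] D:[data]
After 6 (send(from=D, to=C, msg='ping')): A:[] B:[] C:[ping] D:[data]
After 7 (process(D)): A:[] B:[] C:[ping] D:[]
After 8 (send(from=C, to=B, msg='done')): A:[] B:[done] C:[ping] D:[]

done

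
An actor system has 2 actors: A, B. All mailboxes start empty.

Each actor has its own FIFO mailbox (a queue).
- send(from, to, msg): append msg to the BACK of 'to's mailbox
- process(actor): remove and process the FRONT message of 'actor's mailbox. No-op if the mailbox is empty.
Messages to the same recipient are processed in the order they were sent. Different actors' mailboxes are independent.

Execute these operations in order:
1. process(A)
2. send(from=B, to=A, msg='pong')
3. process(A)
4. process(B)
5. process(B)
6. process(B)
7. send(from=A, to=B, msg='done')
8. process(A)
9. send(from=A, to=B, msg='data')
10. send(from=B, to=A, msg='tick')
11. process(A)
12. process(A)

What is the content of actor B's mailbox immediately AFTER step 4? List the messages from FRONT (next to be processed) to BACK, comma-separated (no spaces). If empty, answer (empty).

After 1 (process(A)): A:[] B:[]
After 2 (send(from=B, to=A, msg='pong')): A:[pong] B:[]
After 3 (process(A)): A:[] B:[]
After 4 (process(B)): A:[] B:[]

(empty)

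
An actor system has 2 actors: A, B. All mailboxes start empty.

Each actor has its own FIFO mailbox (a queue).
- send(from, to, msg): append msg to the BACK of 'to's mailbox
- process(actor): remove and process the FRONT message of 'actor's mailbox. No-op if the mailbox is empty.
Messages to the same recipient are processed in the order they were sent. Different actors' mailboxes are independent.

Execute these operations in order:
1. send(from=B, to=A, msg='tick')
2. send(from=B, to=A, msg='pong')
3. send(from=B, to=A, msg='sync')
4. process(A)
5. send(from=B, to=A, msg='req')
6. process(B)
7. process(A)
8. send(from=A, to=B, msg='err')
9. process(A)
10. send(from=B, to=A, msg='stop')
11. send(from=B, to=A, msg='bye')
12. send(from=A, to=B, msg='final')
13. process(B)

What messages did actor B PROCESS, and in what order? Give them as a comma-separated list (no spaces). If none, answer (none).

After 1 (send(from=B, to=A, msg='tick')): A:[tick] B:[]
After 2 (send(from=B, to=A, msg='pong')): A:[tick,pong] B:[]
After 3 (send(from=B, to=A, msg='sync')): A:[tick,pong,sync] B:[]
After 4 (process(A)): A:[pong,sync] B:[]
After 5 (send(from=B, to=A, msg='req')): A:[pong,sync,req] B:[]
After 6 (process(B)): A:[pong,sync,req] B:[]
After 7 (process(A)): A:[sync,req] B:[]
After 8 (send(from=A, to=B, msg='err')): A:[sync,req] B:[err]
After 9 (process(A)): A:[req] B:[err]
After 10 (send(from=B, to=A, msg='stop')): A:[req,stop] B:[err]
After 11 (send(from=B, to=A, msg='bye')): A:[req,stop,bye] B:[err]
After 12 (send(from=A, to=B, msg='final')): A:[req,stop,bye] B:[err,final]
After 13 (process(B)): A:[req,stop,bye] B:[final]

Answer: err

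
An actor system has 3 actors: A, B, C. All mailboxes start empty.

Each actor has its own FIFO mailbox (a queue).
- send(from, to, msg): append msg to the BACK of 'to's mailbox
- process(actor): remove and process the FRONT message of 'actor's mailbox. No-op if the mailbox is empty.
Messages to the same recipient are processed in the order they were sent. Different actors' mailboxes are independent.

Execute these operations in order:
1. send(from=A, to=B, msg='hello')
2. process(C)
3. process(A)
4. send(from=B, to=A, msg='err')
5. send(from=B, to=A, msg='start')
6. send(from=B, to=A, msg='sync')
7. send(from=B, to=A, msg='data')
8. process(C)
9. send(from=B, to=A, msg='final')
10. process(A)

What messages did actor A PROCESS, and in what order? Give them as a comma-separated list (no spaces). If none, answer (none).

Answer: err

Derivation:
After 1 (send(from=A, to=B, msg='hello')): A:[] B:[hello] C:[]
After 2 (process(C)): A:[] B:[hello] C:[]
After 3 (process(A)): A:[] B:[hello] C:[]
After 4 (send(from=B, to=A, msg='err')): A:[err] B:[hello] C:[]
After 5 (send(from=B, to=A, msg='start')): A:[err,start] B:[hello] C:[]
After 6 (send(from=B, to=A, msg='sync')): A:[err,start,sync] B:[hello] C:[]
After 7 (send(from=B, to=A, msg='data')): A:[err,start,sync,data] B:[hello] C:[]
After 8 (process(C)): A:[err,start,sync,data] B:[hello] C:[]
After 9 (send(from=B, to=A, msg='final')): A:[err,start,sync,data,final] B:[hello] C:[]
After 10 (process(A)): A:[start,sync,data,final] B:[hello] C:[]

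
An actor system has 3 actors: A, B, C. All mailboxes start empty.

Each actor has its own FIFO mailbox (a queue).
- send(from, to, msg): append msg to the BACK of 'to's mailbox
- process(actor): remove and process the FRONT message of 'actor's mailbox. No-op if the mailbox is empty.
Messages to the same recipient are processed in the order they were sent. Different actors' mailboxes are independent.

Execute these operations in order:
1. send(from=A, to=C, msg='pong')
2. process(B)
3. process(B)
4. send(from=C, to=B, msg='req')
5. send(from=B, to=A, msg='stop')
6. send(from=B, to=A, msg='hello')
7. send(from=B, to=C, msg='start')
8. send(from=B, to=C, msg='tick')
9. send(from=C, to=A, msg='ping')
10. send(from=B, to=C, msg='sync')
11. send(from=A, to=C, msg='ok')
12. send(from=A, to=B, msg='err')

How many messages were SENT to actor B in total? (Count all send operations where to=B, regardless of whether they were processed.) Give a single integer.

Answer: 2

Derivation:
After 1 (send(from=A, to=C, msg='pong')): A:[] B:[] C:[pong]
After 2 (process(B)): A:[] B:[] C:[pong]
After 3 (process(B)): A:[] B:[] C:[pong]
After 4 (send(from=C, to=B, msg='req')): A:[] B:[req] C:[pong]
After 5 (send(from=B, to=A, msg='stop')): A:[stop] B:[req] C:[pong]
After 6 (send(from=B, to=A, msg='hello')): A:[stop,hello] B:[req] C:[pong]
After 7 (send(from=B, to=C, msg='start')): A:[stop,hello] B:[req] C:[pong,start]
After 8 (send(from=B, to=C, msg='tick')): A:[stop,hello] B:[req] C:[pong,start,tick]
After 9 (send(from=C, to=A, msg='ping')): A:[stop,hello,ping] B:[req] C:[pong,start,tick]
After 10 (send(from=B, to=C, msg='sync')): A:[stop,hello,ping] B:[req] C:[pong,start,tick,sync]
After 11 (send(from=A, to=C, msg='ok')): A:[stop,hello,ping] B:[req] C:[pong,start,tick,sync,ok]
After 12 (send(from=A, to=B, msg='err')): A:[stop,hello,ping] B:[req,err] C:[pong,start,tick,sync,ok]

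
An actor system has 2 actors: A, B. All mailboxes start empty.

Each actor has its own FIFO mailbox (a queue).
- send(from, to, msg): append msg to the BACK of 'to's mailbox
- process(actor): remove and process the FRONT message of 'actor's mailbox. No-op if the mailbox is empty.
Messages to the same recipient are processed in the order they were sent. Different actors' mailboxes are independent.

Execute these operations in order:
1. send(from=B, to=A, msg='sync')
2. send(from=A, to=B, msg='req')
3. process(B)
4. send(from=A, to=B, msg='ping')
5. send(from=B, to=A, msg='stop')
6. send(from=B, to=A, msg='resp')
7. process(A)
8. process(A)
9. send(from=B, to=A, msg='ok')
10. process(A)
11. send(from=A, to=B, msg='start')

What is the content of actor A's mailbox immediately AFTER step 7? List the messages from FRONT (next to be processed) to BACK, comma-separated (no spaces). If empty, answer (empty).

After 1 (send(from=B, to=A, msg='sync')): A:[sync] B:[]
After 2 (send(from=A, to=B, msg='req')): A:[sync] B:[req]
After 3 (process(B)): A:[sync] B:[]
After 4 (send(from=A, to=B, msg='ping')): A:[sync] B:[ping]
After 5 (send(from=B, to=A, msg='stop')): A:[sync,stop] B:[ping]
After 6 (send(from=B, to=A, msg='resp')): A:[sync,stop,resp] B:[ping]
After 7 (process(A)): A:[stop,resp] B:[ping]

stop,resp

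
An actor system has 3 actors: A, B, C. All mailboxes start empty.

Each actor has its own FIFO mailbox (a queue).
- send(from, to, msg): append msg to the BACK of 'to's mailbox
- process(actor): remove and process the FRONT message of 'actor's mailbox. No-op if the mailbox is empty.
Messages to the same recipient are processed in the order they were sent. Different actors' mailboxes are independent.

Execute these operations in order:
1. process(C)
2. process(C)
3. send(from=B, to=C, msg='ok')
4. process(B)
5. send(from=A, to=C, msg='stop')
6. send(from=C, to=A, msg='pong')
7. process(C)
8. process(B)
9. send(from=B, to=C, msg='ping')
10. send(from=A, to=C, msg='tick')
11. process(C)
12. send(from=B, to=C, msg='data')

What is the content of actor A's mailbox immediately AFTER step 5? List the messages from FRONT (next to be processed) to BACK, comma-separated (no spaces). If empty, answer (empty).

After 1 (process(C)): A:[] B:[] C:[]
After 2 (process(C)): A:[] B:[] C:[]
After 3 (send(from=B, to=C, msg='ok')): A:[] B:[] C:[ok]
After 4 (process(B)): A:[] B:[] C:[ok]
After 5 (send(from=A, to=C, msg='stop')): A:[] B:[] C:[ok,stop]

(empty)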